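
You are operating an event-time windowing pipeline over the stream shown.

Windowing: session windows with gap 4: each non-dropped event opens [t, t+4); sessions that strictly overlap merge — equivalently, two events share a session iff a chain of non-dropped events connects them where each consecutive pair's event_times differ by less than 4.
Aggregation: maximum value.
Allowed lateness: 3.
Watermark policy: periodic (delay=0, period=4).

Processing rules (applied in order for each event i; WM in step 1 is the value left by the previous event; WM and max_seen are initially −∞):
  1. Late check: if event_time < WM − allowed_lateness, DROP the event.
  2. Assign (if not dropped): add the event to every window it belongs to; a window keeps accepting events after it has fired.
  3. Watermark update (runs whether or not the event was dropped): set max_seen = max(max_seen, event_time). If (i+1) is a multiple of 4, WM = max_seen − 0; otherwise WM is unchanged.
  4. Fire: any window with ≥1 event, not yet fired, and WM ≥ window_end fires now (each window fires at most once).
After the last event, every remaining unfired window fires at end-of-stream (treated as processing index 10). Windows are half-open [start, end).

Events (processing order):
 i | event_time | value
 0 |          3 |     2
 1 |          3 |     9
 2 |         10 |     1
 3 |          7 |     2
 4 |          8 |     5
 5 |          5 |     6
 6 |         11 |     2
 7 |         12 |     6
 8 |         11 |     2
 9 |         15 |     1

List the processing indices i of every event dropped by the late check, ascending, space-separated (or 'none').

i=0 t=3 v=2: → [3,7); WM=−∞
i=1 t=3 v=9: → [3,7); WM=−∞
i=2 t=10 v=1: → [10,14); WM=−∞
i=3 t=7 v=2: → [7,14); WM=10
i=4 t=8 v=5: → [7,14); WM=10
i=5 t=5 v=6: DROP (t<10-3); WM=10
i=6 t=11 v=2: → [7,15); WM=10
i=7 t=12 v=6: → [7,16); WM=12
i=8 t=11 v=2: → [7,16); WM=12
i=9 t=15 v=1: → [7,19); WM=12

5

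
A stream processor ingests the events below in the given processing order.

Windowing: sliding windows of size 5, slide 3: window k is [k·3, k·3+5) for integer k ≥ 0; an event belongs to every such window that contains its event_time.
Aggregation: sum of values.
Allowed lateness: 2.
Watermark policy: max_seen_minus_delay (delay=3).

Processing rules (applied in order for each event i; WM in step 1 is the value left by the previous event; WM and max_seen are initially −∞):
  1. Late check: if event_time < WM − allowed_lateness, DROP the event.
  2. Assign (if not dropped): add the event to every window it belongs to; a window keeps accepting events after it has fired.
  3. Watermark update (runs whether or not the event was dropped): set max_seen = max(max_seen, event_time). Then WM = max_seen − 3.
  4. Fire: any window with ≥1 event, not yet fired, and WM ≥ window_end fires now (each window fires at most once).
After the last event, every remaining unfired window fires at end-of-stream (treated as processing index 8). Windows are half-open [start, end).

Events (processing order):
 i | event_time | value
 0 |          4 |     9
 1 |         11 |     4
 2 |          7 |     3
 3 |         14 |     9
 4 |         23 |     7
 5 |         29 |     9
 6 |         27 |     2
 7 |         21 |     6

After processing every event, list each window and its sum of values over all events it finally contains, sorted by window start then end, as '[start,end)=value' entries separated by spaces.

[0,5)=9 [3,8)=12 [6,11)=3 [9,14)=4 [12,17)=9 [21,26)=7 [24,29)=2 [27,32)=11

i=0 t=4 v=9: → [3,8),[0,5); WM=1
i=1 t=11 v=4: → [9,14); WM=8; [0,5) fires=9 [3,8) fires=9
i=2 t=7 v=3: → [6,11),[3,8); WM=8
i=3 t=14 v=9: → [12,17); WM=11; [6,11) fires=3
i=4 t=23 v=7: → [21,26); WM=20; [9,14) fires=4 [12,17) fires=9
i=5 t=29 v=9: → [27,32); WM=26; [21,26) fires=7
i=6 t=27 v=2: → [27,32),[24,29); WM=26
i=7 t=21 v=6: DROP (t<26-2); WM=26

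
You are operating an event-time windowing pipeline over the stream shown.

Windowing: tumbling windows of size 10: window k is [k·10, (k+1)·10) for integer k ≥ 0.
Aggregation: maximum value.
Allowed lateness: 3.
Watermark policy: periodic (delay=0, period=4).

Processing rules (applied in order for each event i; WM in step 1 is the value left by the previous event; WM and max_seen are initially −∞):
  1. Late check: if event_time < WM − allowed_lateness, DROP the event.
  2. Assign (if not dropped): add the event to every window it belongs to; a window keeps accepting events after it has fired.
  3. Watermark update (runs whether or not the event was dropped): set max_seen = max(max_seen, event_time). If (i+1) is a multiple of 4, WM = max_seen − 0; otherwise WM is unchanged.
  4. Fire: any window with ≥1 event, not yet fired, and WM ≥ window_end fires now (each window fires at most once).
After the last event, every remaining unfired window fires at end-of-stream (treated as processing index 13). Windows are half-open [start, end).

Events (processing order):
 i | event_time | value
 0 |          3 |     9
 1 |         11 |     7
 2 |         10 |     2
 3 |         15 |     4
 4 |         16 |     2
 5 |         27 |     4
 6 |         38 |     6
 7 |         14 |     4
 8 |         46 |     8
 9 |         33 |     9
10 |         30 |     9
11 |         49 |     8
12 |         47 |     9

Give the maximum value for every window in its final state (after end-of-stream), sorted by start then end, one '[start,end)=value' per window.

[0,10)=9 [10,20)=7 [20,30)=4 [30,40)=6 [40,50)=9

i=0 t=3 v=9: → [0,10); WM=−∞
i=1 t=11 v=7: → [10,20); WM=−∞
i=2 t=10 v=2: → [10,20); WM=−∞
i=3 t=15 v=4: → [10,20); WM=15; [0,10) fires=9
i=4 t=16 v=2: → [10,20); WM=15
i=5 t=27 v=4: → [20,30); WM=15
i=6 t=38 v=6: → [30,40); WM=15
i=7 t=14 v=4: → [10,20); WM=38; [10,20) fires=7 [20,30) fires=4
i=8 t=46 v=8: → [40,50); WM=38
i=9 t=33 v=9: DROP (t<38-3); WM=38
i=10 t=30 v=9: DROP (t<38-3); WM=38
i=11 t=49 v=8: → [40,50); WM=49; [30,40) fires=6
i=12 t=47 v=9: → [40,50); WM=49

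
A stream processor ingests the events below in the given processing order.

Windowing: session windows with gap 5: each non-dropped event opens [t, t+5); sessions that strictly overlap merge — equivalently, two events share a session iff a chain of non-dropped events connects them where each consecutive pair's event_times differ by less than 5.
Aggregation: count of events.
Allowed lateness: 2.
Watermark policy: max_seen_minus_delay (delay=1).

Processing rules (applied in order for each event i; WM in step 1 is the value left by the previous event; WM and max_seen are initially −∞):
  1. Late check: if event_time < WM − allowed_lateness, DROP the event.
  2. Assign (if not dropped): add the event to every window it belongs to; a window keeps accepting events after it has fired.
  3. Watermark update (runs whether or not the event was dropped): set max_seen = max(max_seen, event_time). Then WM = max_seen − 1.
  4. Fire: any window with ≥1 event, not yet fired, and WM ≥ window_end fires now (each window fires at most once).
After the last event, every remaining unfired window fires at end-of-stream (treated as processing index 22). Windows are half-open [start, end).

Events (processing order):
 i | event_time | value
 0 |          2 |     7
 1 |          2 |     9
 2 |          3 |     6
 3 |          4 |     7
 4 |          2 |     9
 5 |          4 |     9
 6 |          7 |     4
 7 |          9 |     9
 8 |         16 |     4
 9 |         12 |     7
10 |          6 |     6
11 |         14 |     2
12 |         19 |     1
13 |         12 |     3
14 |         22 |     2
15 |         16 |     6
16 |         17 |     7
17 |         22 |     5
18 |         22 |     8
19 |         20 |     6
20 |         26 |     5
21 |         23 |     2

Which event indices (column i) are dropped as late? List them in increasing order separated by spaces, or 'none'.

9 10 13 15 16

i=0 t=2 v=7: → [2,7); WM=1
i=1 t=2 v=9: → [2,7); WM=1
i=2 t=3 v=6: → [2,8); WM=2
i=3 t=4 v=7: → [2,9); WM=3
i=4 t=2 v=9: → [2,9); WM=3
i=5 t=4 v=9: → [2,9); WM=3
i=6 t=7 v=4: → [2,12); WM=6
i=7 t=9 v=9: → [2,14); WM=8
i=8 t=16 v=4: → [16,21); WM=15
i=9 t=12 v=7: DROP (t<15-2); WM=15
i=10 t=6 v=6: DROP (t<15-2); WM=15
i=11 t=14 v=2: → [14,21); WM=15
i=12 t=19 v=1: → [14,24); WM=18
i=13 t=12 v=3: DROP (t<18-2); WM=18
i=14 t=22 v=2: → [14,27); WM=21
i=15 t=16 v=6: DROP (t<21-2); WM=21
i=16 t=17 v=7: DROP (t<21-2); WM=21
i=17 t=22 v=5: → [14,27); WM=21
i=18 t=22 v=8: → [14,27); WM=21
i=19 t=20 v=6: → [14,27); WM=21
i=20 t=26 v=5: → [14,31); WM=25
i=21 t=23 v=2: → [14,31); WM=25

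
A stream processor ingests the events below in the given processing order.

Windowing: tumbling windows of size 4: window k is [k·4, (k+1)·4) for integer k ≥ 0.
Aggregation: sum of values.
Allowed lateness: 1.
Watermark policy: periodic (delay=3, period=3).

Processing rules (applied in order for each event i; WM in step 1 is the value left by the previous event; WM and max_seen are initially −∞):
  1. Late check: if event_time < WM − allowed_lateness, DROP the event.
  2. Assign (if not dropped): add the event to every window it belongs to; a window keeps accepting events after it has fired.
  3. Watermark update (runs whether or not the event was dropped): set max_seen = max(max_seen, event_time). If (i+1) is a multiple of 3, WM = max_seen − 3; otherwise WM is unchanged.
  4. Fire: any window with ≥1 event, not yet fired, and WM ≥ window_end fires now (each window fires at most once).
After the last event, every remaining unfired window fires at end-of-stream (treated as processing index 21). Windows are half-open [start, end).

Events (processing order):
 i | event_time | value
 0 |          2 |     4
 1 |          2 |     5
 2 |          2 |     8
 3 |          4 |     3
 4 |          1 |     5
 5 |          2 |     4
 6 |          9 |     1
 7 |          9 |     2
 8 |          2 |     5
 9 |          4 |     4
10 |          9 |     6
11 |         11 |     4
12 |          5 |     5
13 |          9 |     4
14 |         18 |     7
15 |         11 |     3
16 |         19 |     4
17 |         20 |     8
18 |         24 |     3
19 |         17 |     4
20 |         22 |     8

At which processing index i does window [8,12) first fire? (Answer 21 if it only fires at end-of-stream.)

i=0 t=2 v=4: → [0,4); WM=−∞
i=1 t=2 v=5: → [0,4); WM=−∞
i=2 t=2 v=8: → [0,4); WM=-1
i=3 t=4 v=3: → [4,8); WM=-1
i=4 t=1 v=5: → [0,4); WM=-1
i=5 t=2 v=4: → [0,4); WM=1
i=6 t=9 v=1: → [8,12); WM=1
i=7 t=9 v=2: → [8,12); WM=1
i=8 t=2 v=5: → [0,4); WM=6; [0,4) fires=31
i=9 t=4 v=4: DROP (t<6-1); WM=6
i=10 t=9 v=6: → [8,12); WM=6
i=11 t=11 v=4: → [8,12); WM=8; [4,8) fires=3
i=12 t=5 v=5: DROP (t<8-1); WM=8
i=13 t=9 v=4: → [8,12); WM=8
i=14 t=18 v=7: → [16,20); WM=15; [8,12) fires=17
i=15 t=11 v=3: DROP (t<15-1); WM=15
i=16 t=19 v=4: → [16,20); WM=15
i=17 t=20 v=8: → [20,24); WM=17
i=18 t=24 v=3: → [24,28); WM=17
i=19 t=17 v=4: → [16,20); WM=17
i=20 t=22 v=8: → [20,24); WM=21; [16,20) fires=15

14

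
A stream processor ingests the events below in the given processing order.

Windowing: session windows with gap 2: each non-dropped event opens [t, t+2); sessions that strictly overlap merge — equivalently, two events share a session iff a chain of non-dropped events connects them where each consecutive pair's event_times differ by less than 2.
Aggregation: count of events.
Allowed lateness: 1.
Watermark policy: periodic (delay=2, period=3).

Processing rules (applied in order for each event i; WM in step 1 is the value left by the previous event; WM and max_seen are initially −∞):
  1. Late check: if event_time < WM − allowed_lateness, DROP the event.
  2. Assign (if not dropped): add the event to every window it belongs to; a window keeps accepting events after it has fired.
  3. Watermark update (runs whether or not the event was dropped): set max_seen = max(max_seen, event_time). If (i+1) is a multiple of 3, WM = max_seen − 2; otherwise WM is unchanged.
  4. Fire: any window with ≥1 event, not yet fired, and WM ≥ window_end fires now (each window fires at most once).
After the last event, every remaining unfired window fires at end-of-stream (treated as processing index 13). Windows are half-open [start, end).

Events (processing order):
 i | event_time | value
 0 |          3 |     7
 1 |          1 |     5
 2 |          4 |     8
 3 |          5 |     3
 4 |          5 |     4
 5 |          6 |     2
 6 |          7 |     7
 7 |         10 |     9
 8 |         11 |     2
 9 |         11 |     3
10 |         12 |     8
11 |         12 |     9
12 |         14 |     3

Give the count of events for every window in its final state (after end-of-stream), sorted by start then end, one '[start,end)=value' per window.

[1,3)=1 [3,9)=6 [10,14)=5 [14,16)=1

i=0 t=3 v=7: → [3,5); WM=−∞
i=1 t=1 v=5: → [1,3); WM=−∞
i=2 t=4 v=8: → [3,6); WM=2
i=3 t=5 v=3: → [3,7); WM=2
i=4 t=5 v=4: → [3,7); WM=2
i=5 t=6 v=2: → [3,8); WM=4
i=6 t=7 v=7: → [3,9); WM=4
i=7 t=10 v=9: → [10,12); WM=4
i=8 t=11 v=2: → [10,13); WM=9
i=9 t=11 v=3: → [10,13); WM=9
i=10 t=12 v=8: → [10,14); WM=9
i=11 t=12 v=9: → [10,14); WM=10
i=12 t=14 v=3: → [14,16); WM=10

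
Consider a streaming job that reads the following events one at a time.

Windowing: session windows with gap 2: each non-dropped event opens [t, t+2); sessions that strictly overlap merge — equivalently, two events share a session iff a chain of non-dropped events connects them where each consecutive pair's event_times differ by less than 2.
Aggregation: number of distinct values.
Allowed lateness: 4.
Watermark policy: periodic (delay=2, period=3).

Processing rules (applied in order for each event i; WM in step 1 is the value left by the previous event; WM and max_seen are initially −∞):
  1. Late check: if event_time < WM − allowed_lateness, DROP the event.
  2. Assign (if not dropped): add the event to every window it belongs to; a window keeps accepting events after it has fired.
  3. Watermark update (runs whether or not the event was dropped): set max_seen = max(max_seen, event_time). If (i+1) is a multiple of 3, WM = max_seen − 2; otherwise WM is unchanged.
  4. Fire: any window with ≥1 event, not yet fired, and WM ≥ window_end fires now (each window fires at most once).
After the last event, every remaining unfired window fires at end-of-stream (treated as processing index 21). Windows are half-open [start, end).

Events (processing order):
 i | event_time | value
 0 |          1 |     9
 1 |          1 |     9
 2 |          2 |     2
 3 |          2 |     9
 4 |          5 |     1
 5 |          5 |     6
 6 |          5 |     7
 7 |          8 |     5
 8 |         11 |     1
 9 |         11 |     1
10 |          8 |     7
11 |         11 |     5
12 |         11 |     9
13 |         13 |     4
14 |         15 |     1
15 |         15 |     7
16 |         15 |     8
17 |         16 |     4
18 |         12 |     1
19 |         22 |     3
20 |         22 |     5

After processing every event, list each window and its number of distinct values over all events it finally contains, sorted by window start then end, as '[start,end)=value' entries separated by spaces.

i=0 t=1 v=9: → [1,3); WM=−∞
i=1 t=1 v=9: → [1,3); WM=−∞
i=2 t=2 v=2: → [1,4); WM=0
i=3 t=2 v=9: → [1,4); WM=0
i=4 t=5 v=1: → [5,7); WM=0
i=5 t=5 v=6: → [5,7); WM=3
i=6 t=5 v=7: → [5,7); WM=3
i=7 t=8 v=5: → [8,10); WM=3
i=8 t=11 v=1: → [11,13); WM=9
i=9 t=11 v=1: → [11,13); WM=9
i=10 t=8 v=7: → [8,10); WM=9
i=11 t=11 v=5: → [11,13); WM=9
i=12 t=11 v=9: → [11,13); WM=9
i=13 t=13 v=4: → [13,15); WM=9
i=14 t=15 v=1: → [15,17); WM=13
i=15 t=15 v=7: → [15,17); WM=13
i=16 t=15 v=8: → [15,17); WM=13
i=17 t=16 v=4: → [15,18); WM=14
i=18 t=12 v=1: → [11,15); WM=14
i=19 t=22 v=3: → [22,24); WM=14
i=20 t=22 v=5: → [22,24); WM=20

[1,4)=2 [5,7)=3 [8,10)=2 [11,15)=4 [15,18)=4 [22,24)=2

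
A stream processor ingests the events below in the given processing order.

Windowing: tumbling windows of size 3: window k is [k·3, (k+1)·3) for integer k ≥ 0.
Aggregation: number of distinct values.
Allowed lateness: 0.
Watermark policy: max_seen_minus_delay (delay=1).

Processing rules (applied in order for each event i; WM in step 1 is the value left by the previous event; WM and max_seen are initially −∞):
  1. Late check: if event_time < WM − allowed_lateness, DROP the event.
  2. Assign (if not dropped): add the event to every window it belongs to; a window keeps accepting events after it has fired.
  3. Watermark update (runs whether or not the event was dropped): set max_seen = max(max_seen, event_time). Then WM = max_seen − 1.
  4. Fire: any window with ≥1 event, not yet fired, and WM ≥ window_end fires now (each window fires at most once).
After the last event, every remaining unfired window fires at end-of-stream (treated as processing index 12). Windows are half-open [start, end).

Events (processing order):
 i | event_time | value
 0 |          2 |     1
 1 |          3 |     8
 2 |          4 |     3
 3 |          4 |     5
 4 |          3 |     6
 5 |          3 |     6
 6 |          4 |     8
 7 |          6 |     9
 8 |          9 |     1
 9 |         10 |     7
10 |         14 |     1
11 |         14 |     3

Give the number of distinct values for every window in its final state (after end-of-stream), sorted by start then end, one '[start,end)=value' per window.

[0,3)=1 [3,6)=4 [6,9)=1 [9,12)=2 [12,15)=2

i=0 t=2 v=1: → [0,3); WM=1
i=1 t=3 v=8: → [3,6); WM=2
i=2 t=4 v=3: → [3,6); WM=3; [0,3) fires=1
i=3 t=4 v=5: → [3,6); WM=3
i=4 t=3 v=6: → [3,6); WM=3
i=5 t=3 v=6: → [3,6); WM=3
i=6 t=4 v=8: → [3,6); WM=3
i=7 t=6 v=9: → [6,9); WM=5
i=8 t=9 v=1: → [9,12); WM=8; [3,6) fires=4
i=9 t=10 v=7: → [9,12); WM=9; [6,9) fires=1
i=10 t=14 v=1: → [12,15); WM=13; [9,12) fires=2
i=11 t=14 v=3: → [12,15); WM=13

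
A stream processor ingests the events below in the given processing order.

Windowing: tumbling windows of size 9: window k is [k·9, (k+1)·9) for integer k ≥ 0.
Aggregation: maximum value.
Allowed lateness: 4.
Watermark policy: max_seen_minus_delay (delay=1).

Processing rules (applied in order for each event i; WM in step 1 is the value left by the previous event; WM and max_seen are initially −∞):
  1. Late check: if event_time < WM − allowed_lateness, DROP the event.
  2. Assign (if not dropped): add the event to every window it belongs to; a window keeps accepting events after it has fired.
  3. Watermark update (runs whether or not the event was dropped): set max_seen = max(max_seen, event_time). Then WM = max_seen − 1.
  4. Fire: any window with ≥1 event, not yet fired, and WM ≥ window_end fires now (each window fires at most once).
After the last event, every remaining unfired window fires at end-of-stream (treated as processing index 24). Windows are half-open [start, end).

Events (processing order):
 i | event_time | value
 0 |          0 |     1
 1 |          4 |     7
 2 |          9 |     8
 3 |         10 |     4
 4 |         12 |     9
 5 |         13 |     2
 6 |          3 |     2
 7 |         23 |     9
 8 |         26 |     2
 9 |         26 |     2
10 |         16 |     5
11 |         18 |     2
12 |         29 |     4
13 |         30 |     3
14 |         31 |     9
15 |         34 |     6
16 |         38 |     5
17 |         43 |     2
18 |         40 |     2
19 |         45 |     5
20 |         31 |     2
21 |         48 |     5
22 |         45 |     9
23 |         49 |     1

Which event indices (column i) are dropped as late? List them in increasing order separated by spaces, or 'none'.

i=0 t=0 v=1: → [0,9); WM=-1
i=1 t=4 v=7: → [0,9); WM=3
i=2 t=9 v=8: → [9,18); WM=8
i=3 t=10 v=4: → [9,18); WM=9; [0,9) fires=7
i=4 t=12 v=9: → [9,18); WM=11
i=5 t=13 v=2: → [9,18); WM=12
i=6 t=3 v=2: DROP (t<12-4); WM=12
i=7 t=23 v=9: → [18,27); WM=22; [9,18) fires=9
i=8 t=26 v=2: → [18,27); WM=25
i=9 t=26 v=2: → [18,27); WM=25
i=10 t=16 v=5: DROP (t<25-4); WM=25
i=11 t=18 v=2: DROP (t<25-4); WM=25
i=12 t=29 v=4: → [27,36); WM=28; [18,27) fires=9
i=13 t=30 v=3: → [27,36); WM=29
i=14 t=31 v=9: → [27,36); WM=30
i=15 t=34 v=6: → [27,36); WM=33
i=16 t=38 v=5: → [36,45); WM=37; [27,36) fires=9
i=17 t=43 v=2: → [36,45); WM=42
i=18 t=40 v=2: → [36,45); WM=42
i=19 t=45 v=5: → [45,54); WM=44
i=20 t=31 v=2: DROP (t<44-4); WM=44
i=21 t=48 v=5: → [45,54); WM=47; [36,45) fires=5
i=22 t=45 v=9: → [45,54); WM=47
i=23 t=49 v=1: → [45,54); WM=48

6 10 11 20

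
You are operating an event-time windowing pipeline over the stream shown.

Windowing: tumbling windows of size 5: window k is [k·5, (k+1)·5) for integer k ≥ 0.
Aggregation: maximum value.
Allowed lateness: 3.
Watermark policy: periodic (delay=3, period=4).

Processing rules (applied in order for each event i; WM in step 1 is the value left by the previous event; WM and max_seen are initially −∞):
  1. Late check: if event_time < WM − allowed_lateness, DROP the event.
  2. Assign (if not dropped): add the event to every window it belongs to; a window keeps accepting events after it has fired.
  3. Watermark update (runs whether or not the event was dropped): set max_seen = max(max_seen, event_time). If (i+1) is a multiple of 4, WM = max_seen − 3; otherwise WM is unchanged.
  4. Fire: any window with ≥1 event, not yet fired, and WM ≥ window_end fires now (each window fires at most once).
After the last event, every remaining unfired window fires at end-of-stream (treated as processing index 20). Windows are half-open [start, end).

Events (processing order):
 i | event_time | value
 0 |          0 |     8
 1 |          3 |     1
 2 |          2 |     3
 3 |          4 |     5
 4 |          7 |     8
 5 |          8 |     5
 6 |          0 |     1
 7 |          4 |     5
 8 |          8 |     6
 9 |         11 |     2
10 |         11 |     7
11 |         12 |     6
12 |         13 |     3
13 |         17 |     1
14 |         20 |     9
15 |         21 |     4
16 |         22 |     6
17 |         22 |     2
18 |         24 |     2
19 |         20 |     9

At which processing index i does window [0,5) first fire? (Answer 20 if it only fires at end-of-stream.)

i=0 t=0 v=8: → [0,5); WM=−∞
i=1 t=3 v=1: → [0,5); WM=−∞
i=2 t=2 v=3: → [0,5); WM=−∞
i=3 t=4 v=5: → [0,5); WM=1
i=4 t=7 v=8: → [5,10); WM=1
i=5 t=8 v=5: → [5,10); WM=1
i=6 t=0 v=1: → [0,5); WM=1
i=7 t=4 v=5: → [0,5); WM=5; [0,5) fires=8
i=8 t=8 v=6: → [5,10); WM=5
i=9 t=11 v=2: → [10,15); WM=5
i=10 t=11 v=7: → [10,15); WM=5
i=11 t=12 v=6: → [10,15); WM=9
i=12 t=13 v=3: → [10,15); WM=9
i=13 t=17 v=1: → [15,20); WM=9
i=14 t=20 v=9: → [20,25); WM=9
i=15 t=21 v=4: → [20,25); WM=18; [5,10) fires=8 [10,15) fires=7
i=16 t=22 v=6: → [20,25); WM=18
i=17 t=22 v=2: → [20,25); WM=18
i=18 t=24 v=2: → [20,25); WM=18
i=19 t=20 v=9: → [20,25); WM=21; [15,20) fires=1

7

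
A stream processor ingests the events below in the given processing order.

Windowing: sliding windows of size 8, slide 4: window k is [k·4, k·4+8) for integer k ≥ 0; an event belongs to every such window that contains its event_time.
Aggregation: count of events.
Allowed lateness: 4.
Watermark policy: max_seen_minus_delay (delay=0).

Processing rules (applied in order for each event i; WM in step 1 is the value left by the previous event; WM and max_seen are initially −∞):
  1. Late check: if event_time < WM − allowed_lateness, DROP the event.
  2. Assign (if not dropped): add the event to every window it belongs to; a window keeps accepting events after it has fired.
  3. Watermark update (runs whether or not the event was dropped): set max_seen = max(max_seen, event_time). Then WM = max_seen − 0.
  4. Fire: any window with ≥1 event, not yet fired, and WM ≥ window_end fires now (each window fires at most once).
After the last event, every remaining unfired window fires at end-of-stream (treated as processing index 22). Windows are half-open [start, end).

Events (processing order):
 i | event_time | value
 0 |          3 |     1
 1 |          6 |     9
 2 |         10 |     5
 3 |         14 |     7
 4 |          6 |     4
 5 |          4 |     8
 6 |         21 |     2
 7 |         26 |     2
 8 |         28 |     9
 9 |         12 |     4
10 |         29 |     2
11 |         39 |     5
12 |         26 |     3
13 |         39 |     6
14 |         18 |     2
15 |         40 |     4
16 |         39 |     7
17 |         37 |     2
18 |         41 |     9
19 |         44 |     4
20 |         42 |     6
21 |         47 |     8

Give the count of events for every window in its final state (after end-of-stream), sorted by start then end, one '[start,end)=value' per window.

[0,8)=2 [4,12)=2 [8,16)=2 [12,20)=1 [16,24)=1 [20,28)=2 [24,32)=3 [28,36)=2 [32,40)=4 [36,44)=7 [40,48)=5 [44,52)=2

i=0 t=3 v=1: → [0,8); WM=3
i=1 t=6 v=9: → [4,12),[0,8); WM=6
i=2 t=10 v=5: → [8,16),[4,12); WM=10; [0,8) fires=2
i=3 t=14 v=7: → [12,20),[8,16); WM=14; [4,12) fires=2
i=4 t=6 v=4: DROP (t<14-4); WM=14
i=5 t=4 v=8: DROP (t<14-4); WM=14
i=6 t=21 v=2: → [20,28),[16,24); WM=21; [8,16) fires=2 [12,20) fires=1
i=7 t=26 v=2: → [24,32),[20,28); WM=26; [16,24) fires=1
i=8 t=28 v=9: → [28,36),[24,32); WM=28; [20,28) fires=2
i=9 t=12 v=4: DROP (t<28-4); WM=28
i=10 t=29 v=2: → [28,36),[24,32); WM=29
i=11 t=39 v=5: → [36,44),[32,40); WM=39; [24,32) fires=3 [28,36) fires=2
i=12 t=26 v=3: DROP (t<39-4); WM=39
i=13 t=39 v=6: → [36,44),[32,40); WM=39
i=14 t=18 v=2: DROP (t<39-4); WM=39
i=15 t=40 v=4: → [40,48),[36,44); WM=40; [32,40) fires=2
i=16 t=39 v=7: → [36,44),[32,40); WM=40
i=17 t=37 v=2: → [36,44),[32,40); WM=40
i=18 t=41 v=9: → [40,48),[36,44); WM=41
i=19 t=44 v=4: → [44,52),[40,48); WM=44; [36,44) fires=6
i=20 t=42 v=6: → [40,48),[36,44); WM=44
i=21 t=47 v=8: → [44,52),[40,48); WM=47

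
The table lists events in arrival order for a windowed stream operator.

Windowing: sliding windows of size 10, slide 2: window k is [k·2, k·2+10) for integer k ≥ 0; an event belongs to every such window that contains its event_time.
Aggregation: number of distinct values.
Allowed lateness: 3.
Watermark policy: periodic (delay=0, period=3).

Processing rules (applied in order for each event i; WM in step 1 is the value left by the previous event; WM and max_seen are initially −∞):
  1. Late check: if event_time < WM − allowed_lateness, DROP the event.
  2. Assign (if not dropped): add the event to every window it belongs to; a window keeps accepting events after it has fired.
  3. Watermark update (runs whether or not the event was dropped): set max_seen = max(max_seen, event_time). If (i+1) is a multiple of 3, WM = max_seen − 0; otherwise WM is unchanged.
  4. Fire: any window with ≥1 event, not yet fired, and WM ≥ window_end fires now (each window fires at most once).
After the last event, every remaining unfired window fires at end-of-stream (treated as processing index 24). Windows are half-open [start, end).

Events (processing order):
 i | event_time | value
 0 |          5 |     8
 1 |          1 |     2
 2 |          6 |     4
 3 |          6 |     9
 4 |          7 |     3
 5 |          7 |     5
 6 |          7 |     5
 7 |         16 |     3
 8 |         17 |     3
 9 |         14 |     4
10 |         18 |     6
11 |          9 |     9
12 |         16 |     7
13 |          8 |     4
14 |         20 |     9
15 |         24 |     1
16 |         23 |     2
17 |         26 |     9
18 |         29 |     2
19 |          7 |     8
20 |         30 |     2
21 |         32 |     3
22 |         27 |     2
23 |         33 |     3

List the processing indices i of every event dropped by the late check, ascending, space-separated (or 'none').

i=0 t=5 v=8: → [4,14),[2,12),[0,10); WM=−∞
i=1 t=1 v=2: → [0,10); WM=−∞
i=2 t=6 v=4: → [6,16),[4,14),[2,12),[0,10); WM=6
i=3 t=6 v=9: → [6,16),[4,14),[2,12),[0,10); WM=6
i=4 t=7 v=3: → [6,16),[4,14),[2,12),[0,10); WM=6
i=5 t=7 v=5: → [6,16),[4,14),[2,12),[0,10); WM=7
i=6 t=7 v=5: → [6,16),[4,14),[2,12),[0,10); WM=7
i=7 t=16 v=3: → [16,26),[14,24),[12,22),[10,20),[8,18); WM=7
i=8 t=17 v=3: → [16,26),[14,24),[12,22),[10,20),[8,18); WM=17; [0,10) fires=6 [2,12) fires=5 [4,14) fires=5 [6,16) fires=4
i=9 t=14 v=4: → [14,24),[12,22),[10,20),[8,18),[6,16); WM=17
i=10 t=18 v=6: → [18,28),[16,26),[14,24),[12,22),[10,20); WM=17
i=11 t=9 v=9: DROP (t<17-3); WM=18; [8,18) fires=2
i=12 t=16 v=7: → [16,26),[14,24),[12,22),[10,20),[8,18); WM=18
i=13 t=8 v=4: DROP (t<18-3); WM=18
i=14 t=20 v=9: → [20,30),[18,28),[16,26),[14,24),[12,22); WM=20; [10,20) fires=4
i=15 t=24 v=1: → [24,34),[22,32),[20,30),[18,28),[16,26); WM=20
i=16 t=23 v=2: → [22,32),[20,30),[18,28),[16,26),[14,24); WM=20
i=17 t=26 v=9: → [26,36),[24,34),[22,32),[20,30),[18,28); WM=26; [12,22) fires=5 [14,24) fires=6 [16,26) fires=6
i=18 t=29 v=2: → [28,38),[26,36),[24,34),[22,32),[20,30); WM=26
i=19 t=7 v=8: DROP (t<26-3); WM=26
i=20 t=30 v=2: → [30,40),[28,38),[26,36),[24,34),[22,32); WM=30; [18,28) fires=4 [20,30) fires=3
i=21 t=32 v=3: → [32,42),[30,40),[28,38),[26,36),[24,34); WM=30
i=22 t=27 v=2: → [26,36),[24,34),[22,32),[20,30),[18,28); WM=30
i=23 t=33 v=3: → [32,42),[30,40),[28,38),[26,36),[24,34); WM=33; [22,32) fires=3

11 13 19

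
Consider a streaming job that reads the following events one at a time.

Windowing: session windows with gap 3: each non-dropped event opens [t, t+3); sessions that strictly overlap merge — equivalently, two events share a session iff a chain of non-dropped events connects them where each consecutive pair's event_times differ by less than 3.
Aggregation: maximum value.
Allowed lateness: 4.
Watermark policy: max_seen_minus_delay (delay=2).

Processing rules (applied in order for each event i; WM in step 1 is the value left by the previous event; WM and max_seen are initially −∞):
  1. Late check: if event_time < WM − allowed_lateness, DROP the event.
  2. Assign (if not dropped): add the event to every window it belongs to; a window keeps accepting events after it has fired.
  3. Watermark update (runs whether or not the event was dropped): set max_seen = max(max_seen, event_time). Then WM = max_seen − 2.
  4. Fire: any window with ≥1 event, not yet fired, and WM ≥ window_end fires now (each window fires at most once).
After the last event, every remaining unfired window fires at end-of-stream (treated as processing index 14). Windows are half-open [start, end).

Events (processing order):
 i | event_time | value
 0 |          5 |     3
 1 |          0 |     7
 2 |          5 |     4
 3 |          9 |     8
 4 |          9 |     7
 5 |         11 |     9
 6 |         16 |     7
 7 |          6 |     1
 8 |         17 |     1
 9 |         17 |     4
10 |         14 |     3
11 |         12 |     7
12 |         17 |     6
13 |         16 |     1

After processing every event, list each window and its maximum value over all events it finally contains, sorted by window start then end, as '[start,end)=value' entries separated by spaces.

i=0 t=5 v=3: → [5,8); WM=3
i=1 t=0 v=7: → [0,3); WM=3
i=2 t=5 v=4: → [5,8); WM=3
i=3 t=9 v=8: → [9,12); WM=7
i=4 t=9 v=7: → [9,12); WM=7
i=5 t=11 v=9: → [9,14); WM=9
i=6 t=16 v=7: → [16,19); WM=14
i=7 t=6 v=1: DROP (t<14-4); WM=14
i=8 t=17 v=1: → [16,20); WM=15
i=9 t=17 v=4: → [16,20); WM=15
i=10 t=14 v=3: → [14,20); WM=15
i=11 t=12 v=7: → [9,20); WM=15
i=12 t=17 v=6: → [9,20); WM=15
i=13 t=16 v=1: → [9,20); WM=15

[0,3)=7 [5,8)=4 [9,20)=9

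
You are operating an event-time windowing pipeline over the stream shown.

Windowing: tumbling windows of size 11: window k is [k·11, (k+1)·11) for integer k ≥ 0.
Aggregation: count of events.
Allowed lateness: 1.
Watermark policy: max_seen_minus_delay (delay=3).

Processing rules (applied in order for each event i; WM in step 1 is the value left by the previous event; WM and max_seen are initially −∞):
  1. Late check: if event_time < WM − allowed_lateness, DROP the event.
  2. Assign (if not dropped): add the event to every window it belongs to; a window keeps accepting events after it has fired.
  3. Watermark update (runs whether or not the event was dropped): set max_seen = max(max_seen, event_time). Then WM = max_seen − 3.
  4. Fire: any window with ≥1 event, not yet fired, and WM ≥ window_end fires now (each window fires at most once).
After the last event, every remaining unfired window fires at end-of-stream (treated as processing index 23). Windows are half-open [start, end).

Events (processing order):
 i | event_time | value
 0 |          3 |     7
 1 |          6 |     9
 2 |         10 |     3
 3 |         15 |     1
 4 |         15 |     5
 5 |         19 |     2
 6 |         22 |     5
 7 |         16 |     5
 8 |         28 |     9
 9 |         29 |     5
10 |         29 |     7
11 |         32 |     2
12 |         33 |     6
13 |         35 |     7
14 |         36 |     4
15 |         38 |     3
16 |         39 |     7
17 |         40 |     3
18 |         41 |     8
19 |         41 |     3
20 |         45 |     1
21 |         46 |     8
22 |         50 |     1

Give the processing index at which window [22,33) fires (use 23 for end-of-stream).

14

i=0 t=3 v=7: → [0,11); WM=0
i=1 t=6 v=9: → [0,11); WM=3
i=2 t=10 v=3: → [0,11); WM=7
i=3 t=15 v=1: → [11,22); WM=12; [0,11) fires=3
i=4 t=15 v=5: → [11,22); WM=12
i=5 t=19 v=2: → [11,22); WM=16
i=6 t=22 v=5: → [22,33); WM=19
i=7 t=16 v=5: DROP (t<19-1); WM=19
i=8 t=28 v=9: → [22,33); WM=25; [11,22) fires=3
i=9 t=29 v=5: → [22,33); WM=26
i=10 t=29 v=7: → [22,33); WM=26
i=11 t=32 v=2: → [22,33); WM=29
i=12 t=33 v=6: → [33,44); WM=30
i=13 t=35 v=7: → [33,44); WM=32
i=14 t=36 v=4: → [33,44); WM=33; [22,33) fires=5
i=15 t=38 v=3: → [33,44); WM=35
i=16 t=39 v=7: → [33,44); WM=36
i=17 t=40 v=3: → [33,44); WM=37
i=18 t=41 v=8: → [33,44); WM=38
i=19 t=41 v=3: → [33,44); WM=38
i=20 t=45 v=1: → [44,55); WM=42
i=21 t=46 v=8: → [44,55); WM=43
i=22 t=50 v=1: → [44,55); WM=47; [33,44) fires=8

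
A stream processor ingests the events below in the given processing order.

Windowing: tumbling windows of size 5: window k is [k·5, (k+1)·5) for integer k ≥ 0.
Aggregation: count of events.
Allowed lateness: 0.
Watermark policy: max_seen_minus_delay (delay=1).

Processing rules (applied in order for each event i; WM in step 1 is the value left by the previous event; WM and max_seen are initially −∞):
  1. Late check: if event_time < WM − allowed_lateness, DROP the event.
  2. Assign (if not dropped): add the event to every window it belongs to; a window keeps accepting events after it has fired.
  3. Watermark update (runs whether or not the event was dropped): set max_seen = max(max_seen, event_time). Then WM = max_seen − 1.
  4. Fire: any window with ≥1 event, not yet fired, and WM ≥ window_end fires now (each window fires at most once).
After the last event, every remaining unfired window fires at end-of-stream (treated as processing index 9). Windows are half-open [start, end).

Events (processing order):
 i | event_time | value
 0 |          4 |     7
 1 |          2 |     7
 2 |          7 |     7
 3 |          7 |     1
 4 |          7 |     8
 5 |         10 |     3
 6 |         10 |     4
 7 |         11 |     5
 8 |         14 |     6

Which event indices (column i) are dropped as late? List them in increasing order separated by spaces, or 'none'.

i=0 t=4 v=7: → [0,5); WM=3
i=1 t=2 v=7: DROP (t<3-0); WM=3
i=2 t=7 v=7: → [5,10); WM=6; [0,5) fires=1
i=3 t=7 v=1: → [5,10); WM=6
i=4 t=7 v=8: → [5,10); WM=6
i=5 t=10 v=3: → [10,15); WM=9
i=6 t=10 v=4: → [10,15); WM=9
i=7 t=11 v=5: → [10,15); WM=10; [5,10) fires=3
i=8 t=14 v=6: → [10,15); WM=13

1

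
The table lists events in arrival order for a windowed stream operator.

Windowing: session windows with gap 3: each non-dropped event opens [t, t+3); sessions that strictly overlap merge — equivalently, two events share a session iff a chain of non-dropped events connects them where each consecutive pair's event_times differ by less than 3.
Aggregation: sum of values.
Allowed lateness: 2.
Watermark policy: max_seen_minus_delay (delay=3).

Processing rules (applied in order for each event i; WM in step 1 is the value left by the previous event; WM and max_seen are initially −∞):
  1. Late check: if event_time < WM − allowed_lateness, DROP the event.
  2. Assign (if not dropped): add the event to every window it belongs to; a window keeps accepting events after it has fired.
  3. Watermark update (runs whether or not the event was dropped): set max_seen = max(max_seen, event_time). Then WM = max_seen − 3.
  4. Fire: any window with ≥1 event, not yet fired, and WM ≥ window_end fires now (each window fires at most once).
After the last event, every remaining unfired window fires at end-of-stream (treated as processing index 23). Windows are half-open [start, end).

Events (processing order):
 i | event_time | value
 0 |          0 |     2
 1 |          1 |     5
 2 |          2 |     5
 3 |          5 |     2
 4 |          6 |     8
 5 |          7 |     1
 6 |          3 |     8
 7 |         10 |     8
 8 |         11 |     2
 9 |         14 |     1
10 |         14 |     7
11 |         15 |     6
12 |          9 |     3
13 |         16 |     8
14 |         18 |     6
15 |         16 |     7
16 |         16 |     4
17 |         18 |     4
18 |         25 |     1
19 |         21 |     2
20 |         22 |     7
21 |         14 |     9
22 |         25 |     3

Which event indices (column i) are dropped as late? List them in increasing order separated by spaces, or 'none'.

i=0 t=0 v=2: → [0,3); WM=-3
i=1 t=1 v=5: → [0,4); WM=-2
i=2 t=2 v=5: → [0,5); WM=-1
i=3 t=5 v=2: → [5,8); WM=2
i=4 t=6 v=8: → [5,9); WM=3
i=5 t=7 v=1: → [5,10); WM=4
i=6 t=3 v=8: → [0,10); WM=4
i=7 t=10 v=8: → [10,13); WM=7
i=8 t=11 v=2: → [10,14); WM=8
i=9 t=14 v=1: → [14,17); WM=11
i=10 t=14 v=7: → [14,17); WM=11
i=11 t=15 v=6: → [14,18); WM=12
i=12 t=9 v=3: DROP (t<12-2); WM=12
i=13 t=16 v=8: → [14,19); WM=13
i=14 t=18 v=6: → [14,21); WM=15
i=15 t=16 v=7: → [14,21); WM=15
i=16 t=16 v=4: → [14,21); WM=15
i=17 t=18 v=4: → [14,21); WM=15
i=18 t=25 v=1: → [25,28); WM=22
i=19 t=21 v=2: → [21,24); WM=22
i=20 t=22 v=7: → [21,25); WM=22
i=21 t=14 v=9: DROP (t<22-2); WM=22
i=22 t=25 v=3: → [25,28); WM=22

12 21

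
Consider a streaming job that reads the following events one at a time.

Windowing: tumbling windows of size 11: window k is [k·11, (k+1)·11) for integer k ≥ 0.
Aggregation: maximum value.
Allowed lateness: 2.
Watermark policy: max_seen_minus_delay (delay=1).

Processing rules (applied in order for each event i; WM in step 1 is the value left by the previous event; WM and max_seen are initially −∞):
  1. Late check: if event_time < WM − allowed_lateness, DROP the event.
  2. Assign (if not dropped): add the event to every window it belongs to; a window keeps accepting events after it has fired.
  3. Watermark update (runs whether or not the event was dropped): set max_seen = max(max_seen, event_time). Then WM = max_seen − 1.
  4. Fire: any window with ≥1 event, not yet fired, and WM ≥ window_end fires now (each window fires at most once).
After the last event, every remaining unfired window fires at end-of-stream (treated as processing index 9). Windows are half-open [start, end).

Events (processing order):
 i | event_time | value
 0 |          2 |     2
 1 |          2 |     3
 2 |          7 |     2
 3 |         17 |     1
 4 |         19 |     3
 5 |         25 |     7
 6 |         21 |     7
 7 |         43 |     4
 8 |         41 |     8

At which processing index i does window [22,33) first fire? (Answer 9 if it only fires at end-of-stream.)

7

i=0 t=2 v=2: → [0,11); WM=1
i=1 t=2 v=3: → [0,11); WM=1
i=2 t=7 v=2: → [0,11); WM=6
i=3 t=17 v=1: → [11,22); WM=16; [0,11) fires=3
i=4 t=19 v=3: → [11,22); WM=18
i=5 t=25 v=7: → [22,33); WM=24; [11,22) fires=3
i=6 t=21 v=7: DROP (t<24-2); WM=24
i=7 t=43 v=4: → [33,44); WM=42; [22,33) fires=7
i=8 t=41 v=8: → [33,44); WM=42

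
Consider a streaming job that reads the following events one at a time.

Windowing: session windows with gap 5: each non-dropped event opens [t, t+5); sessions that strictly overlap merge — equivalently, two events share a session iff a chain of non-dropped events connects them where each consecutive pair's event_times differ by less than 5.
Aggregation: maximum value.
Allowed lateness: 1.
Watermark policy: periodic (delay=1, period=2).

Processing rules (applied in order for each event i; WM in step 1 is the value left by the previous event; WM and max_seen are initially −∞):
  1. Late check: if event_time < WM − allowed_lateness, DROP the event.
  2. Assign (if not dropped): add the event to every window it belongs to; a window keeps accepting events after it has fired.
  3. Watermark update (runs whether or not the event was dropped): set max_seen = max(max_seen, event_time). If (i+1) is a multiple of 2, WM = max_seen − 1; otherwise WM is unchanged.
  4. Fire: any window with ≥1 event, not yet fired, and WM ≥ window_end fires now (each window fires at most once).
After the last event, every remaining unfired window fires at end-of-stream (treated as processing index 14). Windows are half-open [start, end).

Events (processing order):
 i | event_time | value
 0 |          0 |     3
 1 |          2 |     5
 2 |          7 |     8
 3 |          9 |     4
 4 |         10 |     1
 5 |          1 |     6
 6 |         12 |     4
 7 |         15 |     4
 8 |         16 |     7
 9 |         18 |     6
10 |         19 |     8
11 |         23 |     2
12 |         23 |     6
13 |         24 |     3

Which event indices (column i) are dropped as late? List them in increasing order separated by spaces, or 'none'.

i=0 t=0 v=3: → [0,5); WM=−∞
i=1 t=2 v=5: → [0,7); WM=1
i=2 t=7 v=8: → [7,12); WM=1
i=3 t=9 v=4: → [7,14); WM=8
i=4 t=10 v=1: → [7,15); WM=8
i=5 t=1 v=6: DROP (t<8-1); WM=9
i=6 t=12 v=4: → [7,17); WM=9
i=7 t=15 v=4: → [7,20); WM=14
i=8 t=16 v=7: → [7,21); WM=14
i=9 t=18 v=6: → [7,23); WM=17
i=10 t=19 v=8: → [7,24); WM=17
i=11 t=23 v=2: → [7,28); WM=22
i=12 t=23 v=6: → [7,28); WM=22
i=13 t=24 v=3: → [7,29); WM=23

5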